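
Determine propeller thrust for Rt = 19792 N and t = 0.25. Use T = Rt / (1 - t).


Formula: T = Rt / (1 - t)
Step 1 — (1 - t) = 1 - 0.25 = 0.75
Step 2 — T = 19792 / 0.75 ≈ 26389 N (5 s.f.)

26389 N


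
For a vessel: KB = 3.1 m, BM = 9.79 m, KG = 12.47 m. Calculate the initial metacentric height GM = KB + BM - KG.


Formula: GM = KB + BM - KG
Step 1 — KM = KB + BM = 3.1 + 9.79 = 12.89 m
Step 2 — GM = KM - KG = 12.89 - 12.47 = 0.42 m

0.42 m


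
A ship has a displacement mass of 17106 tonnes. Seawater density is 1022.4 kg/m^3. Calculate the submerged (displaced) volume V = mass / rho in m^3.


Formula: V = mass / rho
Step 1 — convert tonnes to kg: 17106 t * 1000 = 17106000 kg
Step 2 — V = 17106000 / 1022.4 ≈ 16731 m^3 (5 s.f.)

16731 m^3


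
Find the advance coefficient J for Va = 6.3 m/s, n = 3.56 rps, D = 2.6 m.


Formula: J = Va / (n * D)
Step 1 — n * D = 3.56 * 2.6 = 9.256
Step 2 — J = 6.3 / 9.256 ≈ 0.68064 (5 s.f.)

0.68064


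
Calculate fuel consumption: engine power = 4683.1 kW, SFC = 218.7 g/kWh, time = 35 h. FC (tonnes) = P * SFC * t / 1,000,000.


Formula: FC (tonnes) = P * SFC * t / 1,000,000
Step 1 — P * SFC * t = 4683.1 * 218.7 * 35 = 35846788.95 g
Step 2 — FC (tonnes) = 35846788.95 / 1,000,000 ≈ 35.847 tonnes (5 s.f.)

35.847 tonnes


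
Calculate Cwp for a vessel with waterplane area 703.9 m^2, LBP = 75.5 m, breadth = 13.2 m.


Formula: Cwp = Aw / (L * B)
Step 1 — L * B = 75.5 * 13.2 = 996.6 m^2
Step 2 — Cwp = 703.9 / 996.6 ≈ 0.70630 (5 s.f.)

0.70630


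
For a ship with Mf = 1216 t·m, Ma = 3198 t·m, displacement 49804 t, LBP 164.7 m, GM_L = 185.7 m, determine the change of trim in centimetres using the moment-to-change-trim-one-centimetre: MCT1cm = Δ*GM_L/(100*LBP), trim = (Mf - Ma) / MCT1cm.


Formula: net trimming moment = Mf - Ma; MCT1cm = Δ*GM_L/(100*LBP); trim = net moment / MCT1cm
Step 1 — net trimming moment = 1216 - 3198 = -1982 t·m
Step 2 — MCT1cm = 49804 * 185.7 / (100 * 164.7) = 561.5424 t·m/cm
Step 3 — trim = -1982 / 561.5424 ≈ -3.5296 cm (5 s.f.)

-3.5296 cm


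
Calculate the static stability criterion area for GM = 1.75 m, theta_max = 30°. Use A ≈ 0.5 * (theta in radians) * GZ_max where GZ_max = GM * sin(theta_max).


Formula: GZ_max = GM * sin(theta); Area = 0.5 * theta_rad * GZ_max
Step 1 — GZ_max = 1.75 * sin(30°) = 1.75 * 0.5 = 0.875 m
Step 2 — theta_rad = 30 * pi/180 = 0.523599 rad
Step 3 — Area = 0.5 * 0.523599 * 0.875 ≈ 0.22907 m·rad (5 s.f.)

0.22907 m·rad


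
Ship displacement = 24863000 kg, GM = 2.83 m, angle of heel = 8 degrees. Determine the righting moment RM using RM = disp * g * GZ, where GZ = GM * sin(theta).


Formula: GZ = GM * sin(theta); RM = disp * g * GZ
Step 1 — GZ = 2.83 * sin(8°) = 2.83 * 0.139173 = 0.39386 m
Step 2 — RM = 24863000 * 9.81 * 0.39386 ≈ 96065000 N·m (5 s.f.)

96065000 N·m


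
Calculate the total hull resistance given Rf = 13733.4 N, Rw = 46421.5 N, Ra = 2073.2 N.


Formula: Rt = Rf + Rw + Ra
Substituting: Rt = 13733.4 + 46421.5 + 2073.2
Result: Rt = 62228.1 N

62228.1 N


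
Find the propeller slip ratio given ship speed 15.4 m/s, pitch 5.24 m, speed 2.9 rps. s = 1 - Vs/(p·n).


Formula: s = 1 - Vs / (p * n)
Step 1 — p * n = 5.24 * 2.9 = 15.196
Step 2 — Vs / (p*n) = 15.4 / 15.196 = 1.013425 (6 d.p.)
Step 3 — s = 1 - 1.013425 = -0.013425

-0.013425


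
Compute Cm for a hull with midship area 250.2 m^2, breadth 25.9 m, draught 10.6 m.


Formula: Cm = Am / (B * T)
Step 1 — B * T = 25.9 * 10.6 = 274.54 m^2
Step 2 — Cm = 250.2 / 274.54 ≈ 0.91134 (5 s.f.)

0.91134


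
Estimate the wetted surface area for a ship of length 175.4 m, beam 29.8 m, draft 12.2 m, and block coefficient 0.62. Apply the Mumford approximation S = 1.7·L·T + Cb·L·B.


Formula: S = 1.7*L*T + V/T with V = Cb*L*B*T, i.e. S = L * (1.7*T + Cb*B)
Step 1 — 1.7*T = 1.7 * 12.2 = 20.74 m
Step 2 — Cb*B = 0.62 * 29.8 = 18.476 m
Step 3 — 1.7*T + Cb*B = 20.74 + 18.476 = 39.216 m
Step 4 — S = 175.4 * 39.216 ≈ 6878.5 m^2 (5 s.f.)

6878.5 m^2


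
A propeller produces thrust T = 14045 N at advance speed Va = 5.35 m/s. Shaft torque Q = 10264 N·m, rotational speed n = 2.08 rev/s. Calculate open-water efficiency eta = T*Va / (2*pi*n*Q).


Formula: eta = T * Va / (2 * pi * n * Q)
Step 1 — numerator = T * Va = 14045 * 5.35 = 75140.75
Step 2 — 2 * pi * n = 2 * pi * 2.08 = 13.069025
Step 3 — denominator = 13.069025 * 10264 = 134140.47
Step 4 — eta = 75140.75 / 134140.47 ≈ 0.56016 (5 s.f.)

0.56016


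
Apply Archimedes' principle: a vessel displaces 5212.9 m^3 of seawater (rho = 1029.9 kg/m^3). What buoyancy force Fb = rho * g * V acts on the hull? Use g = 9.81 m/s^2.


Formula: Fb = rho * g * V
Substituting: Fb = 1029.9 * 9.81 * 5212.9
Intermediate: 1029.9 * 9.81 = 10103.319
Result: Fb = 10103.319 * 5212.9 ≈ 52668000 N (5 s.f.)

52668000 N


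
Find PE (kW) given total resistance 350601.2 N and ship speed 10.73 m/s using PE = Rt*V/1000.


Formula: PE = Rt * V / 1000 (kW)
Step 1 — PE (W) = 350601.2 * 10.73 = 3761950.876 W
Step 2 — PE (kW) = 3761950.876 / 1000 ≈ 3762.0 kW (5 s.f.)

3762.0 kW


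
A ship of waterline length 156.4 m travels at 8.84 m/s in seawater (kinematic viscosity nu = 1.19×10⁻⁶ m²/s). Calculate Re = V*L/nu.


Formula: Re = V * L / nu
Step 1 — V * L = 8.84 * 156.4 = 1382.576 m^2/s
Step 2 — Re = 1382.576 / 1.19e-6 = 1.16e+09

1.16e+09


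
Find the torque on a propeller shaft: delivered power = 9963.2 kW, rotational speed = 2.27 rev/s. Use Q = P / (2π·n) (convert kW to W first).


Formula: Q = P_W / (2 * pi * n)
Step 1 — P_W = 9963.2 kW * 1000 = 9963200.0 W
Step 2 — 2 * pi * n = 2 * pi * 2.27 = 14.262831
Step 3 — Q = 9963200.0 / 14.262831 ≈ 698540 N·m (5 s.f.)

698540 N·m


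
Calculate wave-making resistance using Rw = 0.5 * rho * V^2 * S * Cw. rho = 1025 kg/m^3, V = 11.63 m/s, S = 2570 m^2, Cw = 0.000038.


Formula: Rw = 0.5 * rho * V^2 * S * Cw
Step 1 — V^2 = 11.63^2 = 135.2569
Step 2 — 0.5 * rho * V^2 = 0.5 * 1025 * 135.2569 = 69319.16125
Step 3 — Rw = 69319.16125 * 2570 * 0.000038 ≈ 6769.7 N (5 s.f.)

6769.7 N


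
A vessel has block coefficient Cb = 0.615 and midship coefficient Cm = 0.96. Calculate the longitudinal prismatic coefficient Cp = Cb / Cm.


Formula: Cp = Cb / Cm
Substituting: Cp = 0.615 / 0.96
Result: Cp ≈ 0.64062 (5 s.f.)

0.64062


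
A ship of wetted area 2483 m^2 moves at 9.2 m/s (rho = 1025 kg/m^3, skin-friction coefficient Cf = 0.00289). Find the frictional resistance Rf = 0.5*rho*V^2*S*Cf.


Formula: Rf = 0.5 * rho * V^2 * S * Cf
Step 1 — V^2 = 9.2^2 = 84.64
Step 2 — 0.5 * rho * V^2 = 0.5 * 1025 * 84.64 = 43378.0
Step 3 — Rf = 43378.0 * 2483 * 0.00289 ≈ 311270 N (5 s.f.)

311270 N


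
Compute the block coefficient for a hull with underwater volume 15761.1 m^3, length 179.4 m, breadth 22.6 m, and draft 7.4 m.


Formula: Cb = V / (L * B * T)
Step 1 — L * B * T = 179.4 * 22.6 * 7.4 = 30002.856 m^3
Step 2 — Cb = 15761.1 / 30002.856 ≈ 0.52532 (5 s.f.)

0.52532


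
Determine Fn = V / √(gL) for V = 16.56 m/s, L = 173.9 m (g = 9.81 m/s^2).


Formula: Fn = V / sqrt(g * L)
Step 1 — g * L = 9.81 * 173.9 = 1705.959
Step 2 — sqrt(g * L) = sqrt(1705.959) = 41.303257
Step 3 — Fn = 16.56 / 41.303257 ≈ 0.40094 (5 s.f.)

0.40094


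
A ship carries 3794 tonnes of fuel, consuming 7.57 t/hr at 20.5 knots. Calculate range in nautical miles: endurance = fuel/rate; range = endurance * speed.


Formula: endurance = fuel / rate; range = endurance * speed
Step 1 — endurance = 3794 / 7.57 = 501.1889 hours
Step 2 — range = 501.1889 * 20.5 ≈ 10274 nautical miles (5 s.f.)

10274 NM


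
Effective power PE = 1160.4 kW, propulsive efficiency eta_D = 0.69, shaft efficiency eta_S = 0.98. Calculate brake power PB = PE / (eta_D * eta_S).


Formula: PB = PE / (eta_D * eta_S)
Step 1 — combined efficiency = eta_D * eta_S = 0.69 * 0.98 = 0.6762
Step 2 — PB = 1160.4 / 0.6762 ≈ 1716.1 kW (5 s.f.)

1716.1 kW


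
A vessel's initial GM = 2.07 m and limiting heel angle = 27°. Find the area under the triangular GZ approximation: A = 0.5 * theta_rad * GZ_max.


Formula: GZ_max = GM * sin(theta); Area = 0.5 * theta_rad * GZ_max
Step 1 — GZ_max = 2.07 * sin(27°) = 2.07 * 0.45399 = 0.939759 m
Step 2 — theta_rad = 27 * pi/180 = 0.471239 rad
Step 3 — Area = 0.5 * 0.471239 * 0.939759 ≈ 0.22143 m·rad (5 s.f.)

0.22143 m·rad


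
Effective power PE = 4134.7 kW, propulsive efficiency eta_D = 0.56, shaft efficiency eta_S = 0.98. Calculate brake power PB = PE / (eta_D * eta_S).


Formula: PB = PE / (eta_D * eta_S)
Step 1 — combined efficiency = eta_D * eta_S = 0.56 * 0.98 = 0.5488
Step 2 — PB = 4134.7 / 0.5488 ≈ 7534.1 kW (5 s.f.)

7534.1 kW


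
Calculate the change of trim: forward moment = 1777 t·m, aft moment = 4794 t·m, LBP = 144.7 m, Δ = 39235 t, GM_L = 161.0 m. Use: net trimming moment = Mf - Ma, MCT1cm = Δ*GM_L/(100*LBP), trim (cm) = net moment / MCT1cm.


Formula: net trimming moment = Mf - Ma; MCT1cm = Δ*GM_L/(100*LBP); trim = net moment / MCT1cm
Step 1 — net trimming moment = 1777 - 4794 = -3017 t·m
Step 2 — MCT1cm = 39235 * 161.0 / (100 * 144.7) = 436.547 t·m/cm
Step 3 — trim = -3017 / 436.547 ≈ -6.9111 cm (5 s.f.)

-6.9111 cm


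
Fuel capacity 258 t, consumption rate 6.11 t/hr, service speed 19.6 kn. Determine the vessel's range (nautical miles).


Formula: endurance = fuel / rate; range = endurance * speed
Step 1 — endurance = 258 / 6.11 = 42.2259 hours
Step 2 — range = 42.2259 * 19.6 ≈ 827.63 nautical miles (5 s.f.)

827.63 NM


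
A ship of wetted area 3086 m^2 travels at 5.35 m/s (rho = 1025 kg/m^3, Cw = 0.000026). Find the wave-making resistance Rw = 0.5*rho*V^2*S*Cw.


Formula: Rw = 0.5 * rho * V^2 * S * Cw
Step 1 — V^2 = 5.35^2 = 28.6225
Step 2 — 0.5 * rho * V^2 = 0.5 * 1025 * 28.6225 = 14669.03125
Step 3 — Rw = 14669.03125 * 3086 * 0.000026 ≈ 1177.0 N (5 s.f.)

1177.0 N


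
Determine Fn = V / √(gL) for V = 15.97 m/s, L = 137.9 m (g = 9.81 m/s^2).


Formula: Fn = V / sqrt(g * L)
Step 1 — g * L = 9.81 * 137.9 = 1352.799
Step 2 — sqrt(g * L) = sqrt(1352.799) = 36.780416
Step 3 — Fn = 15.97 / 36.780416 ≈ 0.43420 (5 s.f.)

0.43420


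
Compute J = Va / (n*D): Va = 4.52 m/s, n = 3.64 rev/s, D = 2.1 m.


Formula: J = Va / (n * D)
Step 1 — n * D = 3.64 * 2.1 = 7.644
Step 2 — J = 4.52 / 7.644 ≈ 0.59131 (5 s.f.)

0.59131


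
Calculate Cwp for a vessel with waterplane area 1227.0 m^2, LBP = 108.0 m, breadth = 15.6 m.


Formula: Cwp = Aw / (L * B)
Step 1 — L * B = 108.0 * 15.6 = 1684.8 m^2
Step 2 — Cwp = 1227.0 / 1684.8 ≈ 0.72828 (5 s.f.)

0.72828


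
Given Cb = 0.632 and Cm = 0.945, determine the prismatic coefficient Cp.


Formula: Cp = Cb / Cm
Substituting: Cp = 0.632 / 0.945
Result: Cp ≈ 0.66878 (5 s.f.)

0.66878


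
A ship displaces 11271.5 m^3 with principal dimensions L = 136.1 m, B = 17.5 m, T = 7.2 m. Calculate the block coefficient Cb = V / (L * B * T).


Formula: Cb = V / (L * B * T)
Step 1 — L * B * T = 136.1 * 17.5 * 7.2 = 17148.6 m^3
Step 2 — Cb = 11271.5 / 17148.6 ≈ 0.65728 (5 s.f.)

0.65728


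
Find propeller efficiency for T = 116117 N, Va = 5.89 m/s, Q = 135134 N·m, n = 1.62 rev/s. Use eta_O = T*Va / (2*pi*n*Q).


Formula: eta = T * Va / (2 * pi * n * Q)
Step 1 — numerator = T * Va = 116117 * 5.89 = 683929.13
Step 2 — 2 * pi * n = 2 * pi * 1.62 = 10.17876
Step 3 — denominator = 10.17876 * 135134 = 1375496.55
Step 4 — eta = 683929.13 / 1375496.55 ≈ 0.49722 (5 s.f.)

0.49722


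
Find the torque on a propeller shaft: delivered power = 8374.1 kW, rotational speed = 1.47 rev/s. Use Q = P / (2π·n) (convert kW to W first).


Formula: Q = P_W / (2 * pi * n)
Step 1 — P_W = 8374.1 kW * 1000 = 8374100.0 W
Step 2 — 2 * pi * n = 2 * pi * 1.47 = 9.236282
Step 3 — Q = 8374100.0 / 9.236282 ≈ 906650 N·m (5 s.f.)

906650 N·m


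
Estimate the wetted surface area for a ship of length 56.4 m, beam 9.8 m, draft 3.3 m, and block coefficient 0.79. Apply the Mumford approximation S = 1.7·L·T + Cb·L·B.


Formula: S = 1.7*L*T + V/T with V = Cb*L*B*T, i.e. S = L * (1.7*T + Cb*B)
Step 1 — 1.7*T = 1.7 * 3.3 = 5.61 m
Step 2 — Cb*B = 0.79 * 9.8 = 7.742 m
Step 3 — 1.7*T + Cb*B = 5.61 + 7.742 = 13.352 m
Step 4 — S = 56.4 * 13.352 ≈ 753.05 m^2 (5 s.f.)

753.05 m^2


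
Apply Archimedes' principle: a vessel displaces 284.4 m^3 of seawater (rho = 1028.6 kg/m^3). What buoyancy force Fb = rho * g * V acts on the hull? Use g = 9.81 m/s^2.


Formula: Fb = rho * g * V
Substituting: Fb = 1028.6 * 9.81 * 284.4
Intermediate: 1028.6 * 9.81 = 10090.566
Result: Fb = 10090.566 * 284.4 ≈ 2869800 N (5 s.f.)

2869800 N


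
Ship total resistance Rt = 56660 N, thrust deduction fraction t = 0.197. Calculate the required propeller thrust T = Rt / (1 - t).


Formula: T = Rt / (1 - t)
Step 1 — (1 - t) = 1 - 0.197 = 0.803
Step 2 — T = 56660 / 0.803 ≈ 70560 N (5 s.f.)

70560 N


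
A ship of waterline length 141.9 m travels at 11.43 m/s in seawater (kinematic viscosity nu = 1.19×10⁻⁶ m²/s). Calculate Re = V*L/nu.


Formula: Re = V * L / nu
Step 1 — V * L = 11.43 * 141.9 = 1621.917 m^2/s
Step 2 — Re = 1621.917 / 1.19e-6 = 1.36e+09

1.36e+09


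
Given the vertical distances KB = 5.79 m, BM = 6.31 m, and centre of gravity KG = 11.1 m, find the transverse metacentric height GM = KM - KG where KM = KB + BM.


Formula: GM = KB + BM - KG
Step 1 — KM = KB + BM = 5.79 + 6.31 = 12.1 m
Step 2 — GM = KM - KG = 12.1 - 11.1 = 1.0 m

1.0 m


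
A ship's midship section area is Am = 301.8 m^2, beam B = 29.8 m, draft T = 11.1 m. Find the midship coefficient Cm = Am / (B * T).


Formula: Cm = Am / (B * T)
Step 1 — B * T = 29.8 * 11.1 = 330.78 m^2
Step 2 — Cm = 301.8 / 330.78 ≈ 0.91239 (5 s.f.)

0.91239


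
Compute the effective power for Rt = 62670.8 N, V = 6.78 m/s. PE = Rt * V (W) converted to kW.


Formula: PE = Rt * V / 1000 (kW)
Step 1 — PE (W) = 62670.8 * 6.78 = 424908.024 W
Step 2 — PE (kW) = 424908.024 / 1000 ≈ 424.91 kW (5 s.f.)

424.91 kW


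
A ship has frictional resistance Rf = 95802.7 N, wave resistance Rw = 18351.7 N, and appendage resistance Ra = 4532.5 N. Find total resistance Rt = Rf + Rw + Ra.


Formula: Rt = Rf + Rw + Ra
Substituting: Rt = 95802.7 + 18351.7 + 4532.5
Result: Rt = 118686.9 N

118686.9 N


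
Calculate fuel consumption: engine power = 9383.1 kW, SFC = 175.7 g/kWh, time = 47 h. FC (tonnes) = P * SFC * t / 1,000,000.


Formula: FC (tonnes) = P * SFC * t / 1,000,000
Step 1 — P * SFC * t = 9383.1 * 175.7 * 47 = 77484701.49 g
Step 2 — FC (tonnes) = 77484701.49 / 1,000,000 ≈ 77.485 tonnes (5 s.f.)

77.485 tonnes


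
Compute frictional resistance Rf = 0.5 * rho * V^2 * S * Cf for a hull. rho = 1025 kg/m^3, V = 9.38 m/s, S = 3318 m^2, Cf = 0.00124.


Formula: Rf = 0.5 * rho * V^2 * S * Cf
Step 1 — V^2 = 9.38^2 = 87.9844
Step 2 — 0.5 * rho * V^2 = 0.5 * 1025 * 87.9844 = 45092.005
Step 3 — Rf = 45092.005 * 3318 * 0.00124 ≈ 185520 N (5 s.f.)

185520 N


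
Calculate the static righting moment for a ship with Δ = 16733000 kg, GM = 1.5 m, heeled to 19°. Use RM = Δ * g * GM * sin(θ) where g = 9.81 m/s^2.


Formula: GZ = GM * sin(theta); RM = disp * g * GZ
Step 1 — GZ = 1.5 * sin(19°) = 1.5 * 0.325568 = 0.488352 m
Step 2 — RM = 16733000 * 9.81 * 0.488352 ≈ 80163000 N·m (5 s.f.)

80163000 N·m


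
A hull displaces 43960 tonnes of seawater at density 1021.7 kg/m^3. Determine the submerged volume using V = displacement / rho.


Formula: V = mass / rho
Step 1 — convert tonnes to kg: 43960 t * 1000 = 43960000 kg
Step 2 — V = 43960000 / 1021.7 ≈ 43026 m^3 (5 s.f.)

43026 m^3


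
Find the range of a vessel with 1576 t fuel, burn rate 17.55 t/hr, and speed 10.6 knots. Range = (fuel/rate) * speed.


Formula: endurance = fuel / rate; range = endurance * speed
Step 1 — endurance = 1576 / 17.55 = 89.8006 hours
Step 2 — range = 89.8006 * 10.6 ≈ 951.89 nautical miles (5 s.f.)

951.89 NM


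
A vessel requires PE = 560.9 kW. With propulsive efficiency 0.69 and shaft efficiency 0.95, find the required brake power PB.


Formula: PB = PE / (eta_D * eta_S)
Step 1 — combined efficiency = eta_D * eta_S = 0.69 * 0.95 = 0.6555
Step 2 — PB = 560.9 / 0.6555 ≈ 855.68 kW (5 s.f.)

855.68 kW


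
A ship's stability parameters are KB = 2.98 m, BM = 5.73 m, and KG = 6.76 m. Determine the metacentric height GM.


Formula: GM = KB + BM - KG
Step 1 — KM = KB + BM = 2.98 + 5.73 = 8.71 m
Step 2 — GM = KM - KG = 8.71 - 6.76 = 1.95 m

1.95 m


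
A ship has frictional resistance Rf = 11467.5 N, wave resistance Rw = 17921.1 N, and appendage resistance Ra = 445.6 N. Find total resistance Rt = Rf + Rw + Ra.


Formula: Rt = Rf + Rw + Ra
Substituting: Rt = 11467.5 + 17921.1 + 445.6
Result: Rt = 29834.2 N

29834.2 N


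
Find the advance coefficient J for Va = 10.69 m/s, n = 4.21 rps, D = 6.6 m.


Formula: J = Va / (n * D)
Step 1 — n * D = 4.21 * 6.6 = 27.786
Step 2 — J = 10.69 / 27.786 ≈ 0.38473 (5 s.f.)

0.38473


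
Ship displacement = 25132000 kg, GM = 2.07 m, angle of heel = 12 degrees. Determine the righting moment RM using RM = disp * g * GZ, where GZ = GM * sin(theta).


Formula: GZ = GM * sin(theta); RM = disp * g * GZ
Step 1 — GZ = 2.07 * sin(12°) = 2.07 * 0.207912 = 0.430378 m
Step 2 — RM = 25132000 * 9.81 * 0.430378 ≈ 106110000 N·m (5 s.f.)

106110000 N·m


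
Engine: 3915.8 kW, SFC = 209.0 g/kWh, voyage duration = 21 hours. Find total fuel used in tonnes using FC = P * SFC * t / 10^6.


Formula: FC (tonnes) = P * SFC * t / 1,000,000
Step 1 — P * SFC * t = 3915.8 * 209.0 * 21 = 17186446.2 g
Step 2 — FC (tonnes) = 17186446.2 / 1,000,000 ≈ 17.186 tonnes (5 s.f.)

17.186 tonnes


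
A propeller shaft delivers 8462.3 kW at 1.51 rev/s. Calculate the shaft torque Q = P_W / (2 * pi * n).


Formula: Q = P_W / (2 * pi * n)
Step 1 — P_W = 8462.3 kW * 1000 = 8462300.0 W
Step 2 — 2 * pi * n = 2 * pi * 1.51 = 9.48761
Step 3 — Q = 8462300.0 / 9.48761 ≈ 891930 N·m (5 s.f.)

891930 N·m


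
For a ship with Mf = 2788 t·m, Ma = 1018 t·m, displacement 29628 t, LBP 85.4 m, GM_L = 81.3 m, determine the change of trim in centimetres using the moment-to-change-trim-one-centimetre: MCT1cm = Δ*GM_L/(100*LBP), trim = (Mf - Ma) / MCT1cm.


Formula: net trimming moment = Mf - Ma; MCT1cm = Δ*GM_L/(100*LBP); trim = net moment / MCT1cm
Step 1 — net trimming moment = 2788 - 1018 = 1770 t·m
Step 2 — MCT1cm = 29628 * 81.3 / (100 * 85.4) = 282.0558 t·m/cm
Step 3 — trim = 1770 / 282.0558 ≈ 6.2754 cm (5 s.f.)

6.2754 cm


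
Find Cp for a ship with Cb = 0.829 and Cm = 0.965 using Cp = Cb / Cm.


Formula: Cp = Cb / Cm
Substituting: Cp = 0.829 / 0.965
Result: Cp ≈ 0.85907 (5 s.f.)

0.85907


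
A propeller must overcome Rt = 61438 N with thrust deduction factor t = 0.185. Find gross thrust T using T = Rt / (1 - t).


Formula: T = Rt / (1 - t)
Step 1 — (1 - t) = 1 - 0.185 = 0.815
Step 2 — T = 61438 / 0.815 ≈ 75384 N (5 s.f.)

75384 N


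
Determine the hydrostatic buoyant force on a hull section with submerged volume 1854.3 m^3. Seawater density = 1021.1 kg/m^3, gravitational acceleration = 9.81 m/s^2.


Formula: Fb = rho * g * V
Substituting: Fb = 1021.1 * 9.81 * 1854.3
Intermediate: 1021.1 * 9.81 = 10016.991
Result: Fb = 10016.991 * 1854.3 ≈ 18575000 N (5 s.f.)

18575000 N


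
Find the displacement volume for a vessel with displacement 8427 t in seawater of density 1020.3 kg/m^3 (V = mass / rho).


Formula: V = mass / rho
Step 1 — convert tonnes to kg: 8427 t * 1000 = 8427000 kg
Step 2 — V = 8427000 / 1020.3 ≈ 8259.3 m^3 (5 s.f.)

8259.3 m^3


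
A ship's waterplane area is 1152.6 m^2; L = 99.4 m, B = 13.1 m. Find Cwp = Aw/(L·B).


Formula: Cwp = Aw / (L * B)
Step 1 — L * B = 99.4 * 13.1 = 1302.14 m^2
Step 2 — Cwp = 1152.6 / 1302.14 ≈ 0.88516 (5 s.f.)

0.88516


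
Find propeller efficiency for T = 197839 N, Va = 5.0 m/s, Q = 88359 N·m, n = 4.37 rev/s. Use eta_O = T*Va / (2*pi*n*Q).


Formula: eta = T * Va / (2 * pi * n * Q)
Step 1 — numerator = T * Va = 197839 * 5.0 = 989195.0
Step 2 — 2 * pi * n = 2 * pi * 4.37 = 27.45752
Step 3 — denominator = 27.45752 * 88359 = 2426119.01
Step 4 — eta = 989195.0 / 2426119.01 ≈ 0.40773 (5 s.f.)

0.40773


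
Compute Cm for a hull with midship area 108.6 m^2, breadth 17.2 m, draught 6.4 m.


Formula: Cm = Am / (B * T)
Step 1 — B * T = 17.2 * 6.4 = 110.08 m^2
Step 2 — Cm = 108.6 / 110.08 ≈ 0.98656 (5 s.f.)

0.98656


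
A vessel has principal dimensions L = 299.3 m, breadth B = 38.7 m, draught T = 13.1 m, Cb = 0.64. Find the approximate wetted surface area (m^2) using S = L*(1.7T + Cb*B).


Formula: S = 1.7*L*T + V/T with V = Cb*L*B*T, i.e. S = L * (1.7*T + Cb*B)
Step 1 — 1.7*T = 1.7 * 13.1 = 22.27 m
Step 2 — Cb*B = 0.64 * 38.7 = 24.768 m
Step 3 — 1.7*T + Cb*B = 22.27 + 24.768 = 47.038 m
Step 4 — S = 299.3 * 47.038 ≈ 14078 m^2 (5 s.f.)

14078 m^2


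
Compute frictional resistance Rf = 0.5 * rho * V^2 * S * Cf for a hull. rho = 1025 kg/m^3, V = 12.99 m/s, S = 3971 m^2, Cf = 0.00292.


Formula: Rf = 0.5 * rho * V^2 * S * Cf
Step 1 — V^2 = 12.99^2 = 168.7401
Step 2 — 0.5 * rho * V^2 = 0.5 * 1025 * 168.7401 = 86479.30125
Step 3 — Rf = 86479.30125 * 3971 * 0.00292 ≈ 1002800 N (5 s.f.)

1002800 N


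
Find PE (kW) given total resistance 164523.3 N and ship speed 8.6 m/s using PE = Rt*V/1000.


Formula: PE = Rt * V / 1000 (kW)
Step 1 — PE (W) = 164523.3 * 8.6 = 1414900.38 W
Step 2 — PE (kW) = 1414900.38 / 1000 ≈ 1414.9 kW (5 s.f.)

1414.9 kW


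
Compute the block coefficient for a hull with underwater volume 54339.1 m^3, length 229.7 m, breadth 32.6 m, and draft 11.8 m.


Formula: Cb = V / (L * B * T)
Step 1 — L * B * T = 229.7 * 32.6 * 11.8 = 88360.996 m^3
Step 2 — Cb = 54339.1 / 88360.996 ≈ 0.61497 (5 s.f.)

0.61497


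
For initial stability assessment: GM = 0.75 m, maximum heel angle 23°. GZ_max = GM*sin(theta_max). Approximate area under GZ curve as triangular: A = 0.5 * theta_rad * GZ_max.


Formula: GZ_max = GM * sin(theta); Area = 0.5 * theta_rad * GZ_max
Step 1 — GZ_max = 0.75 * sin(23°) = 0.75 * 0.390731 = 0.293048 m
Step 2 — theta_rad = 23 * pi/180 = 0.401426 rad
Step 3 — Area = 0.5 * 0.401426 * 0.293048 ≈ 0.058819 m·rad (5 s.f.)

0.058819 m·rad


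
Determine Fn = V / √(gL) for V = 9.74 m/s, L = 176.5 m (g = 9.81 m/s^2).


Formula: Fn = V / sqrt(g * L)
Step 1 — g * L = 9.81 * 176.5 = 1731.465
Step 2 — sqrt(g * L) = sqrt(1731.465) = 41.610876
Step 3 — Fn = 9.74 / 41.610876 ≈ 0.23407 (5 s.f.)

0.23407


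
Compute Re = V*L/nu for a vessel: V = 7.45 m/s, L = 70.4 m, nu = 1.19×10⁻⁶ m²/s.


Formula: Re = V * L / nu
Step 1 — V * L = 7.45 * 70.4 = 524.48 m^2/s
Step 2 — Re = 524.48 / 1.19e-6 = 4.41e+08

4.41e+08


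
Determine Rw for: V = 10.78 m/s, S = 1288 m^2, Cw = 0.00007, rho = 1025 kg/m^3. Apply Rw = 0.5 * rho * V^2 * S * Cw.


Formula: Rw = 0.5 * rho * V^2 * S * Cw
Step 1 — V^2 = 10.78^2 = 116.2084
Step 2 — 0.5 * rho * V^2 = 0.5 * 1025 * 116.2084 = 59556.805
Step 3 — Rw = 59556.805 * 1288 * 0.00007 ≈ 5369.6 N (5 s.f.)

5369.6 N


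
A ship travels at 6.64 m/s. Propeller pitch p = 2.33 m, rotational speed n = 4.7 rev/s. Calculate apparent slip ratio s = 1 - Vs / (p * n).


Formula: s = 1 - Vs / (p * n)
Step 1 — p * n = 2.33 * 4.7 = 10.951
Step 2 — Vs / (p*n) = 6.64 / 10.951 = 0.606337 (6 d.p.)
Step 3 — s = 1 - 0.606337 = 0.393663

0.393663


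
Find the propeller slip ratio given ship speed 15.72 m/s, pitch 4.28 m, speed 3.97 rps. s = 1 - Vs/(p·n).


Formula: s = 1 - Vs / (p * n)
Step 1 — p * n = 4.28 * 3.97 = 16.9916
Step 2 — Vs / (p*n) = 15.72 / 16.9916 = 0.925163 (6 d.p.)
Step 3 — s = 1 - 0.925163 = 0.074837

0.074837


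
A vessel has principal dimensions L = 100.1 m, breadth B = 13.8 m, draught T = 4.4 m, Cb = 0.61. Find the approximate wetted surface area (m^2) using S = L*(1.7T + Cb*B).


Formula: S = 1.7*L*T + V/T with V = Cb*L*B*T, i.e. S = L * (1.7*T + Cb*B)
Step 1 — 1.7*T = 1.7 * 4.4 = 7.48 m
Step 2 — Cb*B = 0.61 * 13.8 = 8.418 m
Step 3 — 1.7*T + Cb*B = 7.48 + 8.418 = 15.898 m
Step 4 — S = 100.1 * 15.898 ≈ 1591.4 m^2 (5 s.f.)

1591.4 m^2


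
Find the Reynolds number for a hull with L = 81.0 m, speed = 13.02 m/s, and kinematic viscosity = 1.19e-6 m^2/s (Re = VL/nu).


Formula: Re = V * L / nu
Step 1 — V * L = 13.02 * 81.0 = 1054.62 m^2/s
Step 2 — Re = 1054.62 / 1.19e-6 = 8.86e+08

8.86e+08


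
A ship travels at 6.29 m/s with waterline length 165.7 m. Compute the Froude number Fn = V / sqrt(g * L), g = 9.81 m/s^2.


Formula: Fn = V / sqrt(g * L)
Step 1 — g * L = 9.81 * 165.7 = 1625.517
Step 2 — sqrt(g * L) = sqrt(1625.517) = 40.317701
Step 3 — Fn = 6.29 / 40.317701 ≈ 0.15601 (5 s.f.)

0.15601


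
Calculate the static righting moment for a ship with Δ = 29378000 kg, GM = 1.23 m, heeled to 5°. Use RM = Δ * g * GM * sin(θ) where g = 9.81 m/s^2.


Formula: GZ = GM * sin(theta); RM = disp * g * GZ
Step 1 — GZ = 1.23 * sin(5°) = 1.23 * 0.087156 = 0.107202 m
Step 2 — RM = 29378000 * 9.81 * 0.107202 ≈ 30895000 N·m (5 s.f.)

30895000 N·m


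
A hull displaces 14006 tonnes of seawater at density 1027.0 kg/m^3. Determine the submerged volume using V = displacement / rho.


Formula: V = mass / rho
Step 1 — convert tonnes to kg: 14006 t * 1000 = 14006000 kg
Step 2 — V = 14006000 / 1027.0 ≈ 13638 m^3 (5 s.f.)

13638 m^3


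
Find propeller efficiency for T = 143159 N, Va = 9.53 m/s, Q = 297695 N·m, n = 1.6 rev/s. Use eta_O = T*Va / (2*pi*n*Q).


Formula: eta = T * Va / (2 * pi * n * Q)
Step 1 — numerator = T * Va = 143159 * 9.53 = 1364305.27
Step 2 — 2 * pi * n = 2 * pi * 1.6 = 10.053096
Step 3 — denominator = 10.053096 * 297695 = 2992756.41
Step 4 — eta = 1364305.27 / 2992756.41 ≈ 0.45587 (5 s.f.)

0.45587


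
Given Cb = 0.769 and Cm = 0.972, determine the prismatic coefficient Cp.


Formula: Cp = Cb / Cm
Substituting: Cp = 0.769 / 0.972
Result: Cp ≈ 0.79115 (5 s.f.)

0.79115


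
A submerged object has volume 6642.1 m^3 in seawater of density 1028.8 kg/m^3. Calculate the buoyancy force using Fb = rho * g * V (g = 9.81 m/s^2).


Formula: Fb = rho * g * V
Substituting: Fb = 1028.8 * 9.81 * 6642.1
Intermediate: 1028.8 * 9.81 = 10092.528
Result: Fb = 10092.528 * 6642.1 ≈ 67036000 N (5 s.f.)

67036000 N


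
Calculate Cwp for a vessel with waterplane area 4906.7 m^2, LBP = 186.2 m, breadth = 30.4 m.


Formula: Cwp = Aw / (L * B)
Step 1 — L * B = 186.2 * 30.4 = 5660.48 m^2
Step 2 — Cwp = 4906.7 / 5660.48 ≈ 0.86683 (5 s.f.)

0.86683


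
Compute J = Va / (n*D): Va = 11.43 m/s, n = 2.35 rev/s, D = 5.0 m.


Formula: J = Va / (n * D)
Step 1 — n * D = 2.35 * 5.0 = 11.75
Step 2 — J = 11.43 / 11.75 ≈ 0.97277 (5 s.f.)

0.97277


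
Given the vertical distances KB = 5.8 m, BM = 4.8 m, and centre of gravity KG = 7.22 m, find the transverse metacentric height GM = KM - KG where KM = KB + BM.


Formula: GM = KB + BM - KG
Step 1 — KM = KB + BM = 5.8 + 4.8 = 10.6 m
Step 2 — GM = KM - KG = 10.6 - 7.22 = 3.38 m

3.38 m


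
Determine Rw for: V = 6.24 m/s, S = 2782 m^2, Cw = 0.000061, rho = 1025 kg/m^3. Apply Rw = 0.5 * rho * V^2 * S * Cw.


Formula: Rw = 0.5 * rho * V^2 * S * Cw
Step 1 — V^2 = 6.24^2 = 38.9376
Step 2 — 0.5 * rho * V^2 = 0.5 * 1025 * 38.9376 = 19955.52
Step 3 — Rw = 19955.52 * 2782 * 0.000061 ≈ 3386.5 N (5 s.f.)

3386.5 N


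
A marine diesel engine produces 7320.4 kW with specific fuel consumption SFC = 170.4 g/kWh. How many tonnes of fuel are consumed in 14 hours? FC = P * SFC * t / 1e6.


Formula: FC (tonnes) = P * SFC * t / 1,000,000
Step 1 — P * SFC * t = 7320.4 * 170.4 * 14 = 17463546.24 g
Step 2 — FC (tonnes) = 17463546.24 / 1,000,000 ≈ 17.464 tonnes (5 s.f.)

17.464 tonnes


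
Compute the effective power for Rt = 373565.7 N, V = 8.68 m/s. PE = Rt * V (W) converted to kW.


Formula: PE = Rt * V / 1000 (kW)
Step 1 — PE (W) = 373565.7 * 8.68 = 3242550.276 W
Step 2 — PE (kW) = 3242550.276 / 1000 ≈ 3242.6 kW (5 s.f.)

3242.6 kW


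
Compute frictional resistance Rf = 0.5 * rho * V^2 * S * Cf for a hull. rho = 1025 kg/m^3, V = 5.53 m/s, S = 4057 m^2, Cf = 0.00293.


Formula: Rf = 0.5 * rho * V^2 * S * Cf
Step 1 — V^2 = 5.53^2 = 30.5809
Step 2 — 0.5 * rho * V^2 = 0.5 * 1025 * 30.5809 = 15672.71125
Step 3 — Rf = 15672.71125 * 4057 * 0.00293 ≈ 186300 N (5 s.f.)

186300 N


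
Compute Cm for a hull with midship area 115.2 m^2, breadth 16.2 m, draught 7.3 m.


Formula: Cm = Am / (B * T)
Step 1 — B * T = 16.2 * 7.3 = 118.26 m^2
Step 2 — Cm = 115.2 / 118.26 ≈ 0.97412 (5 s.f.)

0.97412


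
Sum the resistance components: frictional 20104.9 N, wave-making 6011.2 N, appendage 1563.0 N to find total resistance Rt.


Formula: Rt = Rf + Rw + Ra
Substituting: Rt = 20104.9 + 6011.2 + 1563.0
Result: Rt = 27679.1 N

27679.1 N


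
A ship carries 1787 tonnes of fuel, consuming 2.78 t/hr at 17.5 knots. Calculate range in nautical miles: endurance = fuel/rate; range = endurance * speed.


Formula: endurance = fuel / rate; range = endurance * speed
Step 1 — endurance = 1787 / 2.78 = 642.8058 hours
Step 2 — range = 642.8058 * 17.5 ≈ 11249 nautical miles (5 s.f.)

11249 NM


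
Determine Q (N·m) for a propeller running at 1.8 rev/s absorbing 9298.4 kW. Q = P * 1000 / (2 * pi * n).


Formula: Q = P_W / (2 * pi * n)
Step 1 — P_W = 9298.4 kW * 1000 = 9298400.0 W
Step 2 — 2 * pi * n = 2 * pi * 1.8 = 11.309734
Step 3 — Q = 9298400.0 / 11.309734 ≈ 822160 N·m (5 s.f.)

822160 N·m


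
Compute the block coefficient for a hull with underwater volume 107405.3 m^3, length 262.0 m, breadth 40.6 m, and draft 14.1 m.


Formula: Cb = V / (L * B * T)
Step 1 — L * B * T = 262.0 * 40.6 * 14.1 = 149984.52 m^3
Step 2 — Cb = 107405.3 / 149984.52 ≈ 0.71611 (5 s.f.)

0.71611


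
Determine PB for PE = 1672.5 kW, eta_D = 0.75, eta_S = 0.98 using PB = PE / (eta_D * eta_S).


Formula: PB = PE / (eta_D * eta_S)
Step 1 — combined efficiency = eta_D * eta_S = 0.75 * 0.98 = 0.735
Step 2 — PB = 1672.5 / 0.735 ≈ 2275.5 kW (5 s.f.)

2275.5 kW


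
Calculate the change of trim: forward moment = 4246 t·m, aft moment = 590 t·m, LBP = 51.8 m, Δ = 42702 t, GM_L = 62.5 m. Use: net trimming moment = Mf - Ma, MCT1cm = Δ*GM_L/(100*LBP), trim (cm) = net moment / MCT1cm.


Formula: net trimming moment = Mf - Ma; MCT1cm = Δ*GM_L/(100*LBP); trim = net moment / MCT1cm
Step 1 — net trimming moment = 4246 - 590 = 3656 t·m
Step 2 — MCT1cm = 42702 * 62.5 / (100 * 51.8) = 515.2268 t·m/cm
Step 3 — trim = 3656 / 515.2268 ≈ 7.0959 cm (5 s.f.)

7.0959 cm


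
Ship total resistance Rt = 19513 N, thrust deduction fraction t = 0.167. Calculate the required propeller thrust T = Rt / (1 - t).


Formula: T = Rt / (1 - t)
Step 1 — (1 - t) = 1 - 0.167 = 0.833
Step 2 — T = 19513 / 0.833 ≈ 23425 N (5 s.f.)

23425 N


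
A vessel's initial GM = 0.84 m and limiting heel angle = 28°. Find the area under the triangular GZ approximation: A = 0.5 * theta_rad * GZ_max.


Formula: GZ_max = GM * sin(theta); Area = 0.5 * theta_rad * GZ_max
Step 1 — GZ_max = 0.84 * sin(28°) = 0.84 * 0.469472 = 0.394356 m
Step 2 — theta_rad = 28 * pi/180 = 0.488692 rad
Step 3 — Area = 0.5 * 0.488692 * 0.394356 ≈ 0.096359 m·rad (5 s.f.)

0.096359 m·rad


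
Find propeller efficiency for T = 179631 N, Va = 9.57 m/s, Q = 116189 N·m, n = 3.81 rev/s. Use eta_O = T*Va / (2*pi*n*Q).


Formula: eta = T * Va / (2 * pi * n * Q)
Step 1 — numerator = T * Va = 179631 * 9.57 = 1719068.67
Step 2 — 2 * pi * n = 2 * pi * 3.81 = 23.938936
Step 3 — denominator = 23.938936 * 116189 = 2781441.03
Step 4 — eta = 1719068.67 / 2781441.03 ≈ 0.61805 (5 s.f.)

0.61805


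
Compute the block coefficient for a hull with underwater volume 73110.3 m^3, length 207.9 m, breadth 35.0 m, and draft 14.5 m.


Formula: Cb = V / (L * B * T)
Step 1 — L * B * T = 207.9 * 35.0 * 14.5 = 105509.25 m^3
Step 2 — Cb = 73110.3 / 105509.25 ≈ 0.69293 (5 s.f.)

0.69293


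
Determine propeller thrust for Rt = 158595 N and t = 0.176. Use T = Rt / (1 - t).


Formula: T = Rt / (1 - t)
Step 1 — (1 - t) = 1 - 0.176 = 0.824
Step 2 — T = 158595 / 0.824 ≈ 192470 N (5 s.f.)

192470 N


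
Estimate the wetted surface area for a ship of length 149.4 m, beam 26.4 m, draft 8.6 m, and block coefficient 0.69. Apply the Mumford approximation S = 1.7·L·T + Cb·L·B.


Formula: S = 1.7*L*T + V/T with V = Cb*L*B*T, i.e. S = L * (1.7*T + Cb*B)
Step 1 — 1.7*T = 1.7 * 8.6 = 14.62 m
Step 2 — Cb*B = 0.69 * 26.4 = 18.216 m
Step 3 — 1.7*T + Cb*B = 14.62 + 18.216 = 32.836 m
Step 4 — S = 149.4 * 32.836 ≈ 4905.7 m^2 (5 s.f.)

4905.7 m^2


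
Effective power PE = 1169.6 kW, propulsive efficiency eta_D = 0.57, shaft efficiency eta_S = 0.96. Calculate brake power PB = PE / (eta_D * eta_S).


Formula: PB = PE / (eta_D * eta_S)
Step 1 — combined efficiency = eta_D * eta_S = 0.57 * 0.96 = 0.5472
Step 2 — PB = 1169.6 / 0.5472 ≈ 2137.4 kW (5 s.f.)

2137.4 kW


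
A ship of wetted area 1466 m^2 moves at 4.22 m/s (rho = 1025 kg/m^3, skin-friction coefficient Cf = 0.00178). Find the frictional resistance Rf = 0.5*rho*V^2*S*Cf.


Formula: Rf = 0.5 * rho * V^2 * S * Cf
Step 1 — V^2 = 4.22^2 = 17.8084
Step 2 — 0.5 * rho * V^2 = 0.5 * 1025 * 17.8084 = 9126.805
Step 3 — Rf = 9126.805 * 1466 * 0.00178 ≈ 23816 N (5 s.f.)

23816 N


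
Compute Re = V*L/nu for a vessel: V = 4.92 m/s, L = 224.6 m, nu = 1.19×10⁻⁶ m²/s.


Formula: Re = V * L / nu
Step 1 — V * L = 4.92 * 224.6 = 1105.032 m^2/s
Step 2 — Re = 1105.032 / 1.19e-6 = 9.29e+08

9.29e+08


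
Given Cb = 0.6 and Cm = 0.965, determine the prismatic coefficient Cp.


Formula: Cp = Cb / Cm
Substituting: Cp = 0.6 / 0.965
Result: Cp ≈ 0.62176 (5 s.f.)

0.62176


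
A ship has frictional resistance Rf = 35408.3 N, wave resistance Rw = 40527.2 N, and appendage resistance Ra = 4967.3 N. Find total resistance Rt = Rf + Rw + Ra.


Formula: Rt = Rf + Rw + Ra
Substituting: Rt = 35408.3 + 40527.2 + 4967.3
Result: Rt = 80902.8 N

80902.8 N


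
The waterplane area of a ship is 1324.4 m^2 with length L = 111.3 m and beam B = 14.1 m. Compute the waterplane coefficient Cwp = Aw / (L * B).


Formula: Cwp = Aw / (L * B)
Step 1 — L * B = 111.3 * 14.1 = 1569.33 m^2
Step 2 — Cwp = 1324.4 / 1569.33 ≈ 0.84393 (5 s.f.)

0.84393


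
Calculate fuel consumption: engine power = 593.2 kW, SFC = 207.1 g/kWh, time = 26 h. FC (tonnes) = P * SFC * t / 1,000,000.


Formula: FC (tonnes) = P * SFC * t / 1,000,000
Step 1 — P * SFC * t = 593.2 * 207.1 * 26 = 3194144.72 g
Step 2 — FC (tonnes) = 3194144.72 / 1,000,000 ≈ 3.1941 tonnes (5 s.f.)

3.1941 tonnes


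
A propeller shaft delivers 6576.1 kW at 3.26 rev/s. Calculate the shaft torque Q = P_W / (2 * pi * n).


Formula: Q = P_W / (2 * pi * n)
Step 1 — P_W = 6576.1 kW * 1000 = 6576100.0 W
Step 2 — 2 * pi * n = 2 * pi * 3.26 = 20.483184
Step 3 — Q = 6576100.0 / 20.483184 ≈ 321050 N·m (5 s.f.)

321050 N·m


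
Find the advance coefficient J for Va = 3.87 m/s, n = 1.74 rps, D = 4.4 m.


Formula: J = Va / (n * D)
Step 1 — n * D = 1.74 * 4.4 = 7.656
Step 2 — J = 3.87 / 7.656 ≈ 0.50549 (5 s.f.)

0.50549


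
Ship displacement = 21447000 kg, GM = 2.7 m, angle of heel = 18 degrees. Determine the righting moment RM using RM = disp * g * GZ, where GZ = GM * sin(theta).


Formula: GZ = GM * sin(theta); RM = disp * g * GZ
Step 1 — GZ = 2.7 * sin(18°) = 2.7 * 0.309017 = 0.834346 m
Step 2 — RM = 21447000 * 9.81 * 0.834346 ≈ 175540000 N·m (5 s.f.)

175540000 N·m


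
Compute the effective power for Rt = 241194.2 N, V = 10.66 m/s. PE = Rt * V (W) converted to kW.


Formula: PE = Rt * V / 1000 (kW)
Step 1 — PE (W) = 241194.2 * 10.66 = 2571130.172 W
Step 2 — PE (kW) = 2571130.172 / 1000 ≈ 2571.1 kW (5 s.f.)

2571.1 kW


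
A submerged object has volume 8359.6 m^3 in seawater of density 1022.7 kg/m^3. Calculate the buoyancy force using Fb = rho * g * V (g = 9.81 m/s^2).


Formula: Fb = rho * g * V
Substituting: Fb = 1022.7 * 9.81 * 8359.6
Intermediate: 1022.7 * 9.81 = 10032.687
Result: Fb = 10032.687 * 8359.6 ≈ 83869000 N (5 s.f.)

83869000 N


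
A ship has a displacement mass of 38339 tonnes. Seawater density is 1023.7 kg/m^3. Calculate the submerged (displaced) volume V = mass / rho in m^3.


Formula: V = mass / rho
Step 1 — convert tonnes to kg: 38339 t * 1000 = 38339000 kg
Step 2 — V = 38339000 / 1023.7 ≈ 37451 m^3 (5 s.f.)

37451 m^3


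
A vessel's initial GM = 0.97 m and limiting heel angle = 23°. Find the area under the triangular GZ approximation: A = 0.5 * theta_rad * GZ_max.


Formula: GZ_max = GM * sin(theta); Area = 0.5 * theta_rad * GZ_max
Step 1 — GZ_max = 0.97 * sin(23°) = 0.97 * 0.390731 = 0.379009 m
Step 2 — theta_rad = 23 * pi/180 = 0.401426 rad
Step 3 — Area = 0.5 * 0.401426 * 0.379009 ≈ 0.076072 m·rad (5 s.f.)

0.076072 m·rad


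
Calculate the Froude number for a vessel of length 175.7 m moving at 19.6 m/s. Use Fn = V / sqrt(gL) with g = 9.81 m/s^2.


Formula: Fn = V / sqrt(g * L)
Step 1 — g * L = 9.81 * 175.7 = 1723.617
Step 2 — sqrt(g * L) = sqrt(1723.617) = 41.516467
Step 3 — Fn = 19.6 / 41.516467 ≈ 0.47210 (5 s.f.)

0.47210


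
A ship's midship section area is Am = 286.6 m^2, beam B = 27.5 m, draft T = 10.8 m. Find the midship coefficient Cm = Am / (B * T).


Formula: Cm = Am / (B * T)
Step 1 — B * T = 27.5 * 10.8 = 297.0 m^2
Step 2 — Cm = 286.6 / 297.0 ≈ 0.96498 (5 s.f.)

0.96498


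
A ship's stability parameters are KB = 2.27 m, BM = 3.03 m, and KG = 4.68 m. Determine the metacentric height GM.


Formula: GM = KB + BM - KG
Step 1 — KM = KB + BM = 2.27 + 3.03 = 5.3 m
Step 2 — GM = KM - KG = 5.3 - 4.68 = 0.62 m

0.62 m


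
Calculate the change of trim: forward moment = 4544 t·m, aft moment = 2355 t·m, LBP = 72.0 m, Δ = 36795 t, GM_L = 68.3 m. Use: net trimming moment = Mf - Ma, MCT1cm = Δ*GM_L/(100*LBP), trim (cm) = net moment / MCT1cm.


Formula: net trimming moment = Mf - Ma; MCT1cm = Δ*GM_L/(100*LBP); trim = net moment / MCT1cm
Step 1 — net trimming moment = 4544 - 2355 = 2189 t·m
Step 2 — MCT1cm = 36795 * 68.3 / (100 * 72.0) = 349.0415 t·m/cm
Step 3 — trim = 2189 / 349.0415 ≈ 6.2715 cm (5 s.f.)

6.2715 cm


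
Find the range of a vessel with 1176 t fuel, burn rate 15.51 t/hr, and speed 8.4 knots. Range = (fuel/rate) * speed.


Formula: endurance = fuel / rate; range = endurance * speed
Step 1 — endurance = 1176 / 15.51 = 75.8221 hours
Step 2 — range = 75.8221 * 8.4 ≈ 636.91 nautical miles (5 s.f.)

636.91 NM


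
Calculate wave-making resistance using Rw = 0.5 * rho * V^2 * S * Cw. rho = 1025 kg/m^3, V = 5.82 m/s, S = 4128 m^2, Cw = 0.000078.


Formula: Rw = 0.5 * rho * V^2 * S * Cw
Step 1 — V^2 = 5.82^2 = 33.8724
Step 2 — 0.5 * rho * V^2 = 0.5 * 1025 * 33.8724 = 17359.605
Step 3 — Rw = 17359.605 * 4128 * 0.000078 ≈ 5589.5 N (5 s.f.)

5589.5 N


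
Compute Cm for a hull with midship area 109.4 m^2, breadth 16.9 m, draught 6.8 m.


Formula: Cm = Am / (B * T)
Step 1 — B * T = 16.9 * 6.8 = 114.92 m^2
Step 2 — Cm = 109.4 / 114.92 ≈ 0.95197 (5 s.f.)

0.95197


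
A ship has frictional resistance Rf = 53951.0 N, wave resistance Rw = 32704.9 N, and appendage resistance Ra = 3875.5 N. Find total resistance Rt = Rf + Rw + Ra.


Formula: Rt = Rf + Rw + Ra
Substituting: Rt = 53951.0 + 32704.9 + 3875.5
Result: Rt = 90531.4 N

90531.4 N


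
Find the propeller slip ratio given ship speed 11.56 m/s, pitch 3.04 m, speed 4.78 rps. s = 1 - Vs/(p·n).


Formula: s = 1 - Vs / (p * n)
Step 1 — p * n = 3.04 * 4.78 = 14.5312
Step 2 — Vs / (p*n) = 11.56 / 14.5312 = 0.79553 (6 d.p.)
Step 3 — s = 1 - 0.79553 = 0.20447

0.20447
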